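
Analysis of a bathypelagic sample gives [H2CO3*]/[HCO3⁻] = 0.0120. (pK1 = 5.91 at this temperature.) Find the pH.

From K1 = [H⁺][HCO3⁻]/[H2CO3*]:  pH = pK1 − log₁₀([H2CO3*]/[HCO3⁻])
log₁₀(0.0120) = -1.921
pH = 5.91 − (-1.921) = 7.83

pH = 7.83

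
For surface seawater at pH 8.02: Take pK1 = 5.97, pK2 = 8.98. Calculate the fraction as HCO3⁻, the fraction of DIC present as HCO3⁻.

α₁ = 1 / (1 + [H⁺]/K1 + K2/[H⁺]) = 1 / (1 + 10^-2.05 + 10^-0.96)
   = 1 / (1 + 0.0089125 + 0.10965) = 1/1.1186 = 0.8940

α₁ = 0.894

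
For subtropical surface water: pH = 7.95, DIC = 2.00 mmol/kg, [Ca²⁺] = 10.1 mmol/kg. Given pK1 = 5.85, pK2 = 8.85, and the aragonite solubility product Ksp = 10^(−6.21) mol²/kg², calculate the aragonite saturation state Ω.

Ω = 3.64

α₂ = 1 / (1 + [H⁺]/K2 + [H⁺]²/(K1K2)) = 1 / (1 + 10^+0.90 + 10^-1.20)
   = 1 / (1 + 7.9433 + 0.063096) = 1/9.0064 = 0.1110
[CO3²⁻] = α₂ × DIC = 0.1110 × 2.00 = 0.2221 mmol/kg
Ksp = 10^(−6.21) = 6.166×10^-7
Ω = [Ca²⁺][CO3²⁻]/Ksp = (10.1×10^-3)(2.221×10^-4) / 6.166×10^-7 = 3.64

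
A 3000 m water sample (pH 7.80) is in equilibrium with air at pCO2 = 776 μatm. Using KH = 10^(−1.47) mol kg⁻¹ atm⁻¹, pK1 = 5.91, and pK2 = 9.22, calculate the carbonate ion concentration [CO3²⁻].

[CO3²⁻] = 0.0776 mmol/kg

[CO2*] = KH · pCO2 = 10^(−1.47) × 776×10^-6 = 2.629×10^-5 mol/kg
α₀ = 1/(1 + K1/[H⁺] + K1K2/[H⁺]²) = 1/(1 + 10^+1.89 + 10^+0.47) = 0.01226
DIC = [CO2*]/α₀ = 2.629×10^-5 / 0.01226 = 2.145 mmol/kg
[CO3²⁻] = α₂·DIC; α₂ = 0.03618, so [CO3²⁻] = 0.03618 × 2.145 = 0.0776 mmol/kg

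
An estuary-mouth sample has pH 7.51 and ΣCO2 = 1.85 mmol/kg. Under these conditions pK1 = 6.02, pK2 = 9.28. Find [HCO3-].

[HCO3⁻] = 1.76 mmol/kg

α₁ = 1 / (1 + [H⁺]/K1 + K2/[H⁺]) = 1 / (1 + 10^-1.49 + 10^-1.77)
   = 1 / (1 + 0.032359 + 0.016982) = 1/1.0493 = 0.9530
[HCO3⁻] = α₁ × DIC = 0.9530 × 1.85 = 1.76 mmol/kg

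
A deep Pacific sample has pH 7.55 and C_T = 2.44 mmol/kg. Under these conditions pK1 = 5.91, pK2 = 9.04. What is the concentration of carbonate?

[CO3²⁻] = 0.0748 mmol/kg

α₂ = 1 / (1 + [H⁺]/K2 + [H⁺]²/(K1K2)) = 1 / (1 + 10^+1.49 + 10^-0.15)
   = 1 / (1 + 30.903 + 0.70795) = 1/32.611 = 0.03066
[CO3²⁻] = α₂ × DIC = 0.03066 × 2.44 = 0.0748 mmol/kg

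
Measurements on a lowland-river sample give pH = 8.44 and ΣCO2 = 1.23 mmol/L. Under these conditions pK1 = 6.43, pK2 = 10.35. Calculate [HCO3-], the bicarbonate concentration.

α₁ = 1 / (1 + [H⁺]/K1 + K2/[H⁺]) = 1 / (1 + 10^-2.01 + 10^-1.91)
   = 1 / (1 + 0.0097724 + 0.012303) = 1/1.0221 = 0.9784
[HCO3⁻] = α₁ × DIC = 0.9784 × 1.23 = 1.20 mmol/L

[HCO3⁻] = 1.20 mmol/L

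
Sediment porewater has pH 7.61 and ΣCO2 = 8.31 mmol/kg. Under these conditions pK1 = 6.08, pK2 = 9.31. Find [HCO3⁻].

α₁ = 1 / (1 + [H⁺]/K1 + K2/[H⁺]) = 1 / (1 + 10^-1.53 + 10^-1.70)
   = 1 / (1 + 0.029512 + 0.019953) = 1/1.0495 = 0.9529
[HCO3⁻] = α₁ × DIC = 0.9529 × 8.31 = 7.92 mmol/kg

[HCO3⁻] = 7.92 mmol/kg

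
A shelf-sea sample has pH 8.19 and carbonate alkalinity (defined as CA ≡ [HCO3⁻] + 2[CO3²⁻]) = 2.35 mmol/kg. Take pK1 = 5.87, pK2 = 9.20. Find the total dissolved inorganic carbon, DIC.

DIC = 2.17 mmol/kg

CA = [HCO3⁻] + 2[CO3²⁻] = (α₁ + 2α₂)·DIC
At pH 8.19: [H⁺]/K1 = 10^-2.32 = 0.0047863, K2/[H⁺] = 10^-1.01 = 0.097724
α₁ = 1/(1 + 0.0047863 + 0.097724) = 1/1.1025 = 0.9070; α₂ = α₁·K2/[H⁺] = 0.08864
α₁ + 2α₂ = 1.0843
DIC = CA / (α₁ + 2α₂) = 2.35 / 1.0843 = 2.17 mmol/kg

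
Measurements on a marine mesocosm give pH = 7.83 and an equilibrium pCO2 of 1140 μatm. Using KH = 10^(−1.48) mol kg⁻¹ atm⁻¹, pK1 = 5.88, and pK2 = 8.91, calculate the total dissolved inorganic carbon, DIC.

[CO2*] = KH · pCO2 = 10^(−1.48) × 1140×10^-6 = 3.775×10^-5 mol/kg
α₀ = 1/(1 + K1/[H⁺] + K1K2/[H⁺]²) = 1/(1 + 10^+1.95 + 10^+0.87) = 0.01025
DIC = [CO2*]/α₀ = 3.775×10^-5 / 0.01025 = 3.68 mmol/kg

DIC = 3.68 mmol/kg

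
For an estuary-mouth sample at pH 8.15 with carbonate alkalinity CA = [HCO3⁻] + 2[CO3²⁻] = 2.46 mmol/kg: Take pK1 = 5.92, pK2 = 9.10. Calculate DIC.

CA = [HCO3⁻] + 2[CO3²⁻] = (α₁ + 2α₂)·DIC
At pH 8.15: [H⁺]/K1 = 10^-2.23 = 0.0058884, K2/[H⁺] = 10^-0.95 = 0.11220
α₁ = 1/(1 + 0.0058884 + 0.11220) = 1/1.1181 = 0.8944; α₂ = α₁·K2/[H⁺] = 0.1004
α₁ + 2α₂ = 1.0951
DIC = CA / (α₁ + 2α₂) = 2.46 / 1.0951 = 2.25 mmol/kg

DIC = 2.25 mmol/kg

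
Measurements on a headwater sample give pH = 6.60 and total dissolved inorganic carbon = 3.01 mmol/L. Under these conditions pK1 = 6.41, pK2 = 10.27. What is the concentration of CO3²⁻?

α₂ = 1 / (1 + [H⁺]/K2 + [H⁺]²/(K1K2)) = 1 / (1 + 10^+3.67 + 10^+3.48)
   = 1 / (1 + 4677.4 + 3020.0) = 1/7698.3 = 0.0001299
[CO3²⁻] = α₂ × DIC = 0.0001299 × 3.01 = 0.000391 mmol/L = 0.391 μmol/L

[CO3²⁻] = 0.391 μmol/L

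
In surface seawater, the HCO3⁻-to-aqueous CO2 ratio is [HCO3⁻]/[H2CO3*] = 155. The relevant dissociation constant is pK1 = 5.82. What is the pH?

pH = 8.01

From K1 = [H⁺][HCO3⁻]/[H2CO3*]:  pH = pK1 + log₁₀([HCO3⁻]/[H2CO3*])
log₁₀(155) = +2.190
pH = 5.82 + (+2.190) = 8.01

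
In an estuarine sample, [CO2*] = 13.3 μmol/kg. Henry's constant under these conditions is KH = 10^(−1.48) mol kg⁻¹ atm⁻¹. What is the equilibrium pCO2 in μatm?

pCO2 = 402 μatm

KH = 10^(−1.48) = 3.311×10^-2 mol kg⁻¹ atm⁻¹
pCO2 = [CO2*]/KH = 13.3×10^-6 / 3.311×10^-2 = 4.02×10^-4 atm = 402 μatm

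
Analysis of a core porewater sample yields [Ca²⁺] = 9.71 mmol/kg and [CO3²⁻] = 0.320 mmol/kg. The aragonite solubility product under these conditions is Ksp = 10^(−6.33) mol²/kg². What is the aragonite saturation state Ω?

Ksp = 10^(−6.33) = 4.677×10^-7
Ω = [Ca²⁺][CO3²⁻]/Ksp = (9.71×10^-3)(0.320×10^-3) / 4.677×10^-7 = 6.64

Ω = 6.64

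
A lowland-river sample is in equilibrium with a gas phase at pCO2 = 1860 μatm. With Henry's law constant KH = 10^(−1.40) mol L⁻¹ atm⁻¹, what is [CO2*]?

[CO2*] = 74.0 μmol/L

KH = 10^(−1.40) = 3.981×10^-2 mol L⁻¹ atm⁻¹
[CO2*] = KH · pCO2 = 3.981×10^-2 × 1860×10^-6 atm = 7.40×10^-5 mol/L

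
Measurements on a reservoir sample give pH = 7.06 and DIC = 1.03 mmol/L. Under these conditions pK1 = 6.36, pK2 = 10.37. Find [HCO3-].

α₁ = 1 / (1 + [H⁺]/K1 + K2/[H⁺]) = 1 / (1 + 10^-0.70 + 10^-3.31)
   = 1 / (1 + 0.19953 + 0.00048978) = 1/1.2000 = 0.8333
[HCO3⁻] = α₁ × DIC = 0.8333 × 1.03 = 0.858 mmol/L

[HCO3⁻] = 0.858 mmol/L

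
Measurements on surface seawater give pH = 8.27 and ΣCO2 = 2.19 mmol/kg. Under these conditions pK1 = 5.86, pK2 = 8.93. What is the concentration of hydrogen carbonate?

α₁ = 1 / (1 + [H⁺]/K1 + K2/[H⁺]) = 1 / (1 + 10^-2.41 + 10^-0.66)
   = 1 / (1 + 0.0038905 + 0.21878) = 1/1.2227 = 0.8179
[HCO3⁻] = α₁ × DIC = 0.8179 × 2.19 = 1.79 mmol/kg

[HCO3⁻] = 1.79 mmol/kg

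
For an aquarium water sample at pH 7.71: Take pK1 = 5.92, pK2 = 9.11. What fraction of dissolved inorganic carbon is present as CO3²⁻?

α₂ = 1 / (1 + [H⁺]/K2 + [H⁺]²/(K1K2)) = 1 / (1 + 10^+1.40 + 10^-0.39)
   = 1 / (1 + 25.119 + 0.40738) = 1/26.526 = 0.03770

α₂ = 0.0377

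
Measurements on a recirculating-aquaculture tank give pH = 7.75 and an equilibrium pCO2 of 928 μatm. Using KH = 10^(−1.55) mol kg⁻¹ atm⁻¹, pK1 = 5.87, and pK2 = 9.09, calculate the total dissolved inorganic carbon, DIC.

DIC = 2.10 mmol/kg

[CO2*] = KH · pCO2 = 10^(−1.55) × 928×10^-6 = 2.615×10^-5 mol/kg
α₀ = 1/(1 + K1/[H⁺] + K1K2/[H⁺]²) = 1/(1 + 10^+1.88 + 10^+0.54) = 0.01245
DIC = [CO2*]/α₀ = 2.615×10^-5 / 0.01245 = 2.10 mmol/kg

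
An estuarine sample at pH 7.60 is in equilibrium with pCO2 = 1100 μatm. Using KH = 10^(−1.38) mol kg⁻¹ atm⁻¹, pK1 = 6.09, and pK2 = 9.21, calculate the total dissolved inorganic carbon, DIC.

[CO2*] = KH · pCO2 = 10^(−1.38) × 1100×10^-6 = 4.586×10^-5 mol/kg
α₀ = 1/(1 + K1/[H⁺] + K1K2/[H⁺]²) = 1/(1 + 10^+1.51 + 10^-0.10) = 0.02928
DIC = [CO2*]/α₀ = 4.586×10^-5 / 0.02928 = 1.57 mmol/kg

DIC = 1.57 mmol/kg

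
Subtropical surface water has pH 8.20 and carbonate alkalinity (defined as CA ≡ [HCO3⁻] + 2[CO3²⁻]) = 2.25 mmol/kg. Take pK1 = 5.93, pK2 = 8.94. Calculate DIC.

CA = [HCO3⁻] + 2[CO3²⁻] = (α₁ + 2α₂)·DIC
At pH 8.20: [H⁺]/K1 = 10^-2.27 = 0.0053703, K2/[H⁺] = 10^-0.74 = 0.18197
α₁ = 1/(1 + 0.0053703 + 0.18197) = 1/1.1873 = 0.8422; α₂ = α₁·K2/[H⁺] = 0.1533
α₁ + 2α₂ = 1.1487
DIC = CA / (α₁ + 2α₂) = 2.25 / 1.1487 = 1.96 mmol/kg

DIC = 1.96 mmol/kg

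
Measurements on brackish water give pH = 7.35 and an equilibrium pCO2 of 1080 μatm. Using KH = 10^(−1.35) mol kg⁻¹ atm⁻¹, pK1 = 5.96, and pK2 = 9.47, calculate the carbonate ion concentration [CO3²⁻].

[CO3²⁻] = 8.98 μmol/kg

[CO2*] = KH · pCO2 = 10^(−1.35) × 1080×10^-6 = 4.824×10^-5 mol/kg
α₀ = 1/(1 + K1/[H⁺] + K1K2/[H⁺]²) = 1/(1 + 10^+1.39 + 10^-0.73) = 0.03886
DIC = [CO2*]/α₀ = 4.824×10^-5 / 0.03886 = 1.241 mmol/kg
[CO3²⁻] = α₂·DIC; α₂ = 0.007236, so [CO3²⁻] = 0.007236 × 1.241 = 0.00898 mmol/kg = 8.98 μmol/kg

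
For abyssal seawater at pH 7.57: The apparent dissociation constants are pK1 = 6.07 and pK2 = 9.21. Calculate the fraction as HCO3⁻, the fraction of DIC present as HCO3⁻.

α₁ = 1 / (1 + [H⁺]/K1 + K2/[H⁺]) = 1 / (1 + 10^-1.50 + 10^-1.64)
   = 1 / (1 + 0.031623 + 0.022909) = 1/1.0545 = 0.9483

α₁ = 0.948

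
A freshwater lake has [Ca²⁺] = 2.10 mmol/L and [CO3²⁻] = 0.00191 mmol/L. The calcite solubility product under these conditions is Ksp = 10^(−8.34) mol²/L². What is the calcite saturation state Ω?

Ω = 0.878

Ksp = 10^(−8.34) = 4.571×10^-9
Ω = [Ca²⁺][CO3²⁻]/Ksp = (2.10×10^-3)(0.00191×10^-3) / 4.571×10^-9 = 0.878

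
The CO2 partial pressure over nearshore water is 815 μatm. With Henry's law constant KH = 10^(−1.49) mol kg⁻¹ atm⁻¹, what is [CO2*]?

[CO2*] = 26.4 μmol/kg

KH = 10^(−1.49) = 3.236×10^-2 mol kg⁻¹ atm⁻¹
[CO2*] = KH · pCO2 = 3.236×10^-2 × 815×10^-6 atm = 2.64×10^-5 mol/kg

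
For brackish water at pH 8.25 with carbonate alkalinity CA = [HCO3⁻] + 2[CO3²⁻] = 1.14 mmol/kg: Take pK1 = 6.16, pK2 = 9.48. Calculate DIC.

CA = [HCO3⁻] + 2[CO3²⁻] = (α₁ + 2α₂)·DIC
At pH 8.25: [H⁺]/K1 = 10^-2.09 = 0.0081283, K2/[H⁺] = 10^-1.23 = 0.058884
α₁ = 1/(1 + 0.0081283 + 0.058884) = 1/1.0670 = 0.9372; α₂ = α₁·K2/[H⁺] = 0.05519
α₁ + 2α₂ = 1.0476
DIC = CA / (α₁ + 2α₂) = 1.14 / 1.0476 = 1.09 mmol/kg

DIC = 1.09 mmol/kg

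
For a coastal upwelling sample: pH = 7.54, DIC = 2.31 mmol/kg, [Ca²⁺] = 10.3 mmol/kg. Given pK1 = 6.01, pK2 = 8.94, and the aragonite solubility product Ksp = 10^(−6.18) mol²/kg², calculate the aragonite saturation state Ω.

Ω = 1.34

α₂ = 1 / (1 + [H⁺]/K2 + [H⁺]²/(K1K2)) = 1 / (1 + 10^+1.40 + 10^-0.13)
   = 1 / (1 + 25.119 + 0.74131) = 1/26.860 = 0.03723
[CO3²⁻] = α₂ × DIC = 0.03723 × 2.31 = 0.08600 mmol/kg
Ksp = 10^(−6.18) = 6.607×10^-7
Ω = [Ca²⁺][CO3²⁻]/Ksp = (10.3×10^-3)(8.600×10^-5) / 6.607×10^-7 = 1.34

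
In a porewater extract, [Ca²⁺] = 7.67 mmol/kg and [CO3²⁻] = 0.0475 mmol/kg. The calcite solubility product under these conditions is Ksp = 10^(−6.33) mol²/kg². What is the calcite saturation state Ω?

Ω = 0.779

Ksp = 10^(−6.33) = 4.677×10^-7
Ω = [Ca²⁺][CO3²⁻]/Ksp = (7.67×10^-3)(0.0475×10^-3) / 4.677×10^-7 = 0.779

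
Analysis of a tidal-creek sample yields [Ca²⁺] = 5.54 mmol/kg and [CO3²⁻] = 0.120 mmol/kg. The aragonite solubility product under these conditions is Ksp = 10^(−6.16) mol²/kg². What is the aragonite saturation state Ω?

Ksp = 10^(−6.16) = 6.918×10^-7
Ω = [Ca²⁺][CO3²⁻]/Ksp = (5.54×10^-3)(0.120×10^-3) / 6.918×10^-7 = 0.961

Ω = 0.961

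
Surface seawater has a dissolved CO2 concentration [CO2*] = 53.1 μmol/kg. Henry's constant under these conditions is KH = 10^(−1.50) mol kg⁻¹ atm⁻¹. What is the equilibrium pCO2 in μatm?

KH = 10^(−1.50) = 3.162×10^-2 mol kg⁻¹ atm⁻¹
pCO2 = [CO2*]/KH = 53.1×10^-6 / 3.162×10^-2 = 1.68×10^-3 atm = 1680 μatm

pCO2 = 1680 μatm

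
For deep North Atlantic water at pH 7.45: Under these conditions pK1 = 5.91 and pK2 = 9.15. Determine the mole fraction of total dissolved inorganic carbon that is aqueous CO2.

α₀ = 0.0275

α₀ = 1 / (1 + K1/[H⁺] + K1K2/[H⁺]²) = 1 / (1 + 10^+1.54 + 10^-0.16)
   = 1 / (1 + 34.674 + 0.69183) = 1/36.366 = 0.02750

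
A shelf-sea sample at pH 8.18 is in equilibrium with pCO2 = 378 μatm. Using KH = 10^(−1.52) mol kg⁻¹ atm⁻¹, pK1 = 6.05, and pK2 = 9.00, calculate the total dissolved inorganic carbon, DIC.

DIC = 1.78 mmol/kg

[CO2*] = KH · pCO2 = 10^(−1.52) × 378×10^-6 = 1.142×10^-5 mol/kg
α₀ = 1/(1 + K1/[H⁺] + K1K2/[H⁺]²) = 1/(1 + 10^+2.13 + 10^+1.31) = 0.006397
DIC = [CO2*]/α₀ = 1.142×10^-5 / 0.006397 = 1.78 mmol/kg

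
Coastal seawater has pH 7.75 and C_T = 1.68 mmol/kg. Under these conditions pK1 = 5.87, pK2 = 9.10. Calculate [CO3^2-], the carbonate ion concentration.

α₂ = 1 / (1 + [H⁺]/K2 + [H⁺]²/(K1K2)) = 1 / (1 + 10^+1.35 + 10^-0.53)
   = 1 / (1 + 22.387 + 0.29512) = 1/23.682 = 0.04223
[CO3²⁻] = α₂ × DIC = 0.04223 × 1.68 = 0.0709 mmol/kg

[CO3²⁻] = 0.0709 mmol/kg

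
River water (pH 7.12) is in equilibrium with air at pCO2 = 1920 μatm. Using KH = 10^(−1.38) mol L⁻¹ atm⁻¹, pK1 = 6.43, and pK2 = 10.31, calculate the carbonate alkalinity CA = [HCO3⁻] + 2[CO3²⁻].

[CO2*] = KH · pCO2 = 10^(−1.38) × 1920×10^-6 = 8.004×10^-5 mol/L
α₀ = 1/(1 + K1/[H⁺] + K1K2/[H⁺]²) = 1/(1 + 10^+0.69 + 10^-2.50) = 0.1695
DIC = [CO2*]/α₀ = 8.004×10^-5 / 0.1695 = 0.4723 mmol/L
CA = (α₁ + 2α₂)·DIC = (0.8300 + 2×0.0005359) × 0.4723 = 0.393 mmol/L

CA = 0.393 mmol/L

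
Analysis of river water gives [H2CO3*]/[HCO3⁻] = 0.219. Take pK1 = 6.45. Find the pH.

pH = 7.11

From K1 = [H⁺][HCO3⁻]/[H2CO3*]:  pH = pK1 − log₁₀([H2CO3*]/[HCO3⁻])
log₁₀(0.219) = -0.660
pH = 6.45 − (-0.660) = 7.11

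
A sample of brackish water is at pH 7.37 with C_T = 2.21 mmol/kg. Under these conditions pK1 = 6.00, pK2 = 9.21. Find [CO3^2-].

α₂ = 1 / (1 + [H⁺]/K2 + [H⁺]²/(K1K2)) = 1 / (1 + 10^+1.84 + 10^+0.47)
   = 1 / (1 + 69.183 + 2.9512) = 1/73.134 = 0.01367
[CO3²⁻] = α₂ × DIC = 0.01367 × 2.21 = 0.0302 mmol/kg

[CO3²⁻] = 0.0302 mmol/kg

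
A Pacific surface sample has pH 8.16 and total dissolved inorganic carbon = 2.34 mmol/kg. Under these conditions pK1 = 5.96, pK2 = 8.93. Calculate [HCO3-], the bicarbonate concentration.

[HCO3⁻] = 1.99 mmol/kg

α₁ = 1 / (1 + [H⁺]/K1 + K2/[H⁺]) = 1 / (1 + 10^-2.20 + 10^-0.77)
   = 1 / (1 + 0.0063096 + 0.16982) = 1/1.1761 = 0.8502
[HCO3⁻] = α₁ × DIC = 0.8502 × 2.34 = 1.99 mmol/kg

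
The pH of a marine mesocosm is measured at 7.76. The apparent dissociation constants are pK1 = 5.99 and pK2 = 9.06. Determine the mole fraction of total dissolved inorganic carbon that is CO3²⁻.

α₂ = 1 / (1 + [H⁺]/K2 + [H⁺]²/(K1K2)) = 1 / (1 + 10^+1.30 + 10^-0.47)
   = 1 / (1 + 19.953 + 0.33884) = 1/21.291 = 0.04697

α₂ = 0.0470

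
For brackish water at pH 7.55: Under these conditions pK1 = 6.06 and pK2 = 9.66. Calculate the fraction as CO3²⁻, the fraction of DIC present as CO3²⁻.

α₂ = 0.00746

α₂ = 1 / (1 + [H⁺]/K2 + [H⁺]²/(K1K2)) = 1 / (1 + 10^+2.11 + 10^+0.62)
   = 1 / (1 + 128.82 + 4.1687) = 1/133.99 = 0.007463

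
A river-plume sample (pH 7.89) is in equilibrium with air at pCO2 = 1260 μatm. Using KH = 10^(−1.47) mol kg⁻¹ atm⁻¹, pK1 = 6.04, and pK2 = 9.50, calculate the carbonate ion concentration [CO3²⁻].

[CO3²⁻] = 0.0742 mmol/kg

[CO2*] = KH · pCO2 = 10^(−1.47) × 1260×10^-6 = 4.269×10^-5 mol/kg
α₀ = 1/(1 + K1/[H⁺] + K1K2/[H⁺]²) = 1/(1 + 10^+1.85 + 10^+0.24) = 0.01360
DIC = [CO2*]/α₀ = 4.269×10^-5 / 0.01360 = 3.139 mmol/kg
[CO3²⁻] = α₂·DIC; α₂ = 0.02363, so [CO3²⁻] = 0.02363 × 3.139 = 0.0742 mmol/kg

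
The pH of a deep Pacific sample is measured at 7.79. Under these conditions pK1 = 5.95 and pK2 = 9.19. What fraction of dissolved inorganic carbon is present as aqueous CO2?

α₀ = 1 / (1 + K1/[H⁺] + K1K2/[H⁺]²) = 1 / (1 + 10^+1.84 + 10^+0.44)
   = 1 / (1 + 69.183 + 2.7542) = 1/72.937 = 0.01371

α₀ = 0.0137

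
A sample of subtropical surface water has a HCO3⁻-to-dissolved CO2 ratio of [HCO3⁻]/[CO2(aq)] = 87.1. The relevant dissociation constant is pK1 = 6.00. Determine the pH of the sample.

pH = 7.94

From K1 = [H⁺][HCO3⁻]/[CO2(aq)]:  pH = pK1 + log₁₀([HCO3⁻]/[CO2(aq)])
log₁₀(87.1) = +1.940
pH = 6.00 + (+1.940) = 7.94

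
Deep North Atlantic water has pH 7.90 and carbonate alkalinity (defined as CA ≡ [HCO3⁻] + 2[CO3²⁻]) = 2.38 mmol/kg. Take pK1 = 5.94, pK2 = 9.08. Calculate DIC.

DIC = 2.26 mmol/kg

CA = [HCO3⁻] + 2[CO3²⁻] = (α₁ + 2α₂)·DIC
At pH 7.90: [H⁺]/K1 = 10^-1.96 = 0.010965, K2/[H⁺] = 10^-1.18 = 0.066069
α₁ = 1/(1 + 0.010965 + 0.066069) = 1/1.0770 = 0.9285; α₂ = α₁·K2/[H⁺] = 0.06134
α₁ + 2α₂ = 1.0512
DIC = CA / (α₁ + 2α₂) = 2.38 / 1.0512 = 2.26 mmol/kg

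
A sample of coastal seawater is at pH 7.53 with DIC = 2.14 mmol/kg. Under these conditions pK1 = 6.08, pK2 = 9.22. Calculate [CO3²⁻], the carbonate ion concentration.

α₂ = 1 / (1 + [H⁺]/K2 + [H⁺]²/(K1K2)) = 1 / (1 + 10^+1.69 + 10^+0.24)
   = 1 / (1 + 48.978 + 1.7378) = 1/51.716 = 0.01934
[CO3²⁻] = α₂ × DIC = 0.01934 × 2.14 = 0.0414 mmol/kg

[CO3²⁻] = 0.0414 mmol/kg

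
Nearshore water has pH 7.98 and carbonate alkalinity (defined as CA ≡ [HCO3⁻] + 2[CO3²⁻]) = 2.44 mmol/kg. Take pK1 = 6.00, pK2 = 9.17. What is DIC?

DIC = 2.32 mmol/kg

CA = [HCO3⁻] + 2[CO3²⁻] = (α₁ + 2α₂)·DIC
At pH 7.98: [H⁺]/K1 = 10^-1.98 = 0.010471, K2/[H⁺] = 10^-1.19 = 0.064565
α₁ = 1/(1 + 0.010471 + 0.064565) = 1/1.0750 = 0.9302; α₂ = α₁·K2/[H⁺] = 0.06006
α₁ + 2α₂ = 1.0503
DIC = CA / (α₁ + 2α₂) = 2.44 / 1.0503 = 2.32 mmol/kg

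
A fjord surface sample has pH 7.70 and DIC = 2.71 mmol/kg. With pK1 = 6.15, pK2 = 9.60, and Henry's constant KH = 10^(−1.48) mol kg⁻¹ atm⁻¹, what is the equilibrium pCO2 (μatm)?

α₀ = 1 / (1 + K1/[H⁺] + K1K2/[H⁺]²) = 1 / (1 + 10^+1.55 + 10^-0.35)
   = 1 / (1 + 35.481 + 0.44668) = 1/36.928 = 0.02708
[CO2*] = α₀ × DIC = 0.02708 × 2.71 = 0.07339 mmol/kg
pCO2 = [CO2*]/KH = 7.339×10^-5 / 3.311×10^-2 = 2220 μatm

pCO2 = 2220 μatm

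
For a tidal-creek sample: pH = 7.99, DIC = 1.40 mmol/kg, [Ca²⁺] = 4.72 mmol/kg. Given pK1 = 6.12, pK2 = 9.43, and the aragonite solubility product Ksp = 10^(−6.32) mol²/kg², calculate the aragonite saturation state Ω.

α₂ = 1 / (1 + [H⁺]/K2 + [H⁺]²/(K1K2)) = 1 / (1 + 10^+1.44 + 10^-0.43)
   = 1 / (1 + 27.542 + 0.37154) = 1/28.914 = 0.03459
[CO3²⁻] = α₂ × DIC = 0.03459 × 1.40 = 0.04842 mmol/kg
Ksp = 10^(−6.32) = 4.786×10^-7
Ω = [Ca²⁺][CO3²⁻]/Ksp = (4.72×10^-3)(4.842×10^-5) / 4.786×10^-7 = 0.477

Ω = 0.477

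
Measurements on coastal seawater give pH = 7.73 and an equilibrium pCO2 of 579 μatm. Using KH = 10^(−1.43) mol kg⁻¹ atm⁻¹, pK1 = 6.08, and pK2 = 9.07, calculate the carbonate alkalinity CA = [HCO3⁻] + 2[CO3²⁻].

[CO2*] = KH · pCO2 = 10^(−1.43) × 579×10^-6 = 2.151×10^-5 mol/kg
α₀ = 1/(1 + K1/[H⁺] + K1K2/[H⁺]²) = 1/(1 + 10^+1.65 + 10^+0.31) = 0.02096
DIC = [CO2*]/α₀ = 2.151×10^-5 / 0.02096 = 1.026 mmol/kg
CA = (α₁ + 2α₂)·DIC = (0.9362 + 2×0.04279) × 1.026 = 1.05 mmol/kg

CA = 1.05 mmol/kg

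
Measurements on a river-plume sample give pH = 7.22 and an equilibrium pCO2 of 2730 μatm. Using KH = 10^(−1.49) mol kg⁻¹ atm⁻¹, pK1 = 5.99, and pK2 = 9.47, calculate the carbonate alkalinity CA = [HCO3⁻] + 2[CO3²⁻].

CA = 1.52 mmol/kg

[CO2*] = KH · pCO2 = 10^(−1.49) × 2730×10^-6 = 8.834×10^-5 mol/kg
α₀ = 1/(1 + K1/[H⁺] + K1K2/[H⁺]²) = 1/(1 + 10^+1.23 + 10^-1.02) = 0.05532
DIC = [CO2*]/α₀ = 8.834×10^-5 / 0.05532 = 1.597 mmol/kg
CA = (α₁ + 2α₂)·DIC = (0.9394 + 2×0.005283) × 1.597 = 1.52 mmol/kg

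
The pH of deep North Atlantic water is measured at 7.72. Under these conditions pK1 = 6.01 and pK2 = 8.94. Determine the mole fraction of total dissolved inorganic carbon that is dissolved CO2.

α₀ = 0.0181

α₀ = 1 / (1 + K1/[H⁺] + K1K2/[H⁺]²) = 1 / (1 + 10^+1.71 + 10^+0.49)
   = 1 / (1 + 51.286 + 3.0903) = 1/55.376 = 0.01806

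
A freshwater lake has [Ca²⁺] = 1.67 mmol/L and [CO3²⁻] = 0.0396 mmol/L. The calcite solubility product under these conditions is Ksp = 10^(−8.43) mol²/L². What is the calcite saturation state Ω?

Ksp = 10^(−8.43) = 3.715×10^-9
Ω = [Ca²⁺][CO3²⁻]/Ksp = (1.67×10^-3)(0.0396×10^-3) / 3.715×10^-9 = 17.8

Ω = 17.8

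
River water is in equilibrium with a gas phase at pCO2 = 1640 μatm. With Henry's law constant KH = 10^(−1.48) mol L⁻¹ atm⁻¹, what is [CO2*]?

KH = 10^(−1.48) = 3.311×10^-2 mol L⁻¹ atm⁻¹
[CO2*] = KH · pCO2 = 3.311×10^-2 × 1640×10^-6 atm = 5.43×10^-5 mol/L

[CO2*] = 54.3 μmol/L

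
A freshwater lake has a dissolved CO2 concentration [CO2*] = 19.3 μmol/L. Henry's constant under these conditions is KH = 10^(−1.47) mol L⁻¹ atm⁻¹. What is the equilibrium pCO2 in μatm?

pCO2 = 570 μatm

KH = 10^(−1.47) = 3.388×10^-2 mol L⁻¹ atm⁻¹
pCO2 = [CO2*]/KH = 19.3×10^-6 / 3.388×10^-2 = 5.70×10^-4 atm = 570 μatm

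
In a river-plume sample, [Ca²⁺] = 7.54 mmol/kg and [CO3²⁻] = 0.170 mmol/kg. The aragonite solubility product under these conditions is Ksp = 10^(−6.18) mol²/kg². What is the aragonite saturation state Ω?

Ksp = 10^(−6.18) = 6.607×10^-7
Ω = [Ca²⁺][CO3²⁻]/Ksp = (7.54×10^-3)(0.170×10^-3) / 6.607×10^-7 = 1.94

Ω = 1.94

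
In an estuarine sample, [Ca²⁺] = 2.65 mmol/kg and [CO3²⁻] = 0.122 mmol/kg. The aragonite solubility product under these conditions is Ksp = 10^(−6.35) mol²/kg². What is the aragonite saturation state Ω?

Ω = 0.724

Ksp = 10^(−6.35) = 4.467×10^-7
Ω = [Ca²⁺][CO3²⁻]/Ksp = (2.65×10^-3)(0.122×10^-3) / 4.467×10^-7 = 0.724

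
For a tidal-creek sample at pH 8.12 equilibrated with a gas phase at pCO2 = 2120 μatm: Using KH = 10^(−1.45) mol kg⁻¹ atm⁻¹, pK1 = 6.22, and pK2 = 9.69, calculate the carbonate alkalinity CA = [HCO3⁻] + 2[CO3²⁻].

CA = 6.30 mmol/kg

[CO2*] = KH · pCO2 = 10^(−1.45) × 2120×10^-6 = 7.522×10^-5 mol/kg
α₀ = 1/(1 + K1/[H⁺] + K1K2/[H⁺]²) = 1/(1 + 10^+1.90 + 10^+0.33) = 0.01211
DIC = [CO2*]/α₀ = 7.522×10^-5 / 0.01211 = 6.211 mmol/kg
CA = (α₁ + 2α₂)·DIC = (0.9620 + 2×0.02589) × 6.211 = 6.30 mmol/kg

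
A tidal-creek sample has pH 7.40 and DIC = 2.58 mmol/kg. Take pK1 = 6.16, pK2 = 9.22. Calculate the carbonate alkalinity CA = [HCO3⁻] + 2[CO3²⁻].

CA = [HCO3⁻] + 2[CO3²⁻] = (α₁ + 2α₂)·DIC
At pH 7.40: [H⁺]/K1 = 10^-1.24 = 0.057544, K2/[H⁺] = 10^-1.82 = 0.015136
α₁ = 1/(1 + 0.057544 + 0.015136) = 1/1.0727 = 0.9322; α₂ = α₁·K2/[H⁺] = 0.01411
α₁ + 2α₂ = 0.9605
CA = 0.9605 × 2.58 = 2.48 mmol/kg

CA = 2.48 mmol/kg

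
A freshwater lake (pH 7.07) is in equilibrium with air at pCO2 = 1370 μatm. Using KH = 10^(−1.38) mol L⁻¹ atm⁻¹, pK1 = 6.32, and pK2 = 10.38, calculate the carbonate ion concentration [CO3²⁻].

[CO2*] = KH · pCO2 = 10^(−1.38) × 1370×10^-6 = 5.711×10^-5 mol/L
α₀ = 1/(1 + K1/[H⁺] + K1K2/[H⁺]²) = 1/(1 + 10^+0.75 + 10^-2.56) = 0.1509
DIC = [CO2*]/α₀ = 5.711×10^-5 / 0.1509 = 0.3784 mmol/L
[CO3²⁻] = α₂·DIC; α₂ = 0.0004157, so [CO3²⁻] = 0.0004157 × 0.3784 = 0.000157 mmol/L = 0.157 μmol/L

[CO3²⁻] = 0.157 μmol/L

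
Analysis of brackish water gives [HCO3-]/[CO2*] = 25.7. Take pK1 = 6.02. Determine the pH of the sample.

pH = 7.43

From K1 = [H⁺][HCO3-]/[CO2*]:  pH = pK1 + log₁₀([HCO3-]/[CO2*])
log₁₀(25.7) = +1.410
pH = 6.02 + (+1.410) = 7.43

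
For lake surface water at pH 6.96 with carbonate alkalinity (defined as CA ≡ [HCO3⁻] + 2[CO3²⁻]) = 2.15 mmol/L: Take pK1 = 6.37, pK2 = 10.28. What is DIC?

DIC = 2.70 mmol/L

CA = [HCO3⁻] + 2[CO3²⁻] = (α₁ + 2α₂)·DIC
At pH 6.96: [H⁺]/K1 = 10^-0.59 = 0.25704, K2/[H⁺] = 10^-3.32 = 0.00047863
α₁ = 1/(1 + 0.25704 + 0.00047863) = 1/1.2575 = 0.7952; α₂ = α₁·K2/[H⁺] = 0.0003806
α₁ + 2α₂ = 0.7960
DIC = CA / (α₁ + 2α₂) = 2.15 / 0.7960 = 2.70 mmol/L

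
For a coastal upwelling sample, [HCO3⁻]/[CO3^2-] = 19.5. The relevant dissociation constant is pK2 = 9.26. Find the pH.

From K2 = [H⁺][CO3^2-]/[HCO3⁻]:  pH = pK2 − log₁₀([HCO3⁻]/[CO3^2-])
log₁₀(19.5) = +1.290
pH = 9.26 − (+1.290) = 7.97

pH = 7.97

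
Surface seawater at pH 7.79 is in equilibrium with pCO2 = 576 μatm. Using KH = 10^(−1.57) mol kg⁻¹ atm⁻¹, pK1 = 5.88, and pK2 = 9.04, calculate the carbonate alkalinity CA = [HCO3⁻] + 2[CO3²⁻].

[CO2*] = KH · pCO2 = 10^(−1.57) × 576×10^-6 = 1.550×10^-5 mol/kg
α₀ = 1/(1 + K1/[H⁺] + K1K2/[H⁺]²) = 1/(1 + 10^+1.91 + 10^+0.66) = 0.01151
DIC = [CO2*]/α₀ = 1.550×10^-5 / 0.01151 = 1.347 mmol/kg
CA = (α₁ + 2α₂)·DIC = (0.9359 + 2×0.05263) × 1.347 = 1.40 mmol/kg

CA = 1.40 mmol/kg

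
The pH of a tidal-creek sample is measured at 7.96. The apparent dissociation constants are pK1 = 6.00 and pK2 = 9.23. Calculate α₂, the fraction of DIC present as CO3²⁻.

α₂ = 0.0504

α₂ = 1 / (1 + [H⁺]/K2 + [H⁺]²/(K1K2)) = 1 / (1 + 10^+1.27 + 10^-0.69)
   = 1 / (1 + 18.621 + 0.20417) = 1/19.825 = 0.05044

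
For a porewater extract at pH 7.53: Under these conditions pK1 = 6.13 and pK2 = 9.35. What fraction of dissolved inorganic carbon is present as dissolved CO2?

α₀ = 0.0377

α₀ = 1 / (1 + K1/[H⁺] + K1K2/[H⁺]²) = 1 / (1 + 10^+1.40 + 10^-0.42)
   = 1 / (1 + 25.119 + 0.38019) = 1/26.499 = 0.03774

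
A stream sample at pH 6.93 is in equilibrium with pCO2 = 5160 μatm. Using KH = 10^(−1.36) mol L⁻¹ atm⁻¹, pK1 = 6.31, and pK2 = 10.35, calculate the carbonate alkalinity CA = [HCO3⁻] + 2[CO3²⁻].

CA = 0.940 mmol/L

[CO2*] = KH · pCO2 = 10^(−1.36) × 5160×10^-6 = 2.252×10^-4 mol/L
α₀ = 1/(1 + K1/[H⁺] + K1K2/[H⁺]²) = 1/(1 + 10^+0.62 + 10^-2.80) = 0.1934
DIC = [CO2*]/α₀ = 2.252×10^-4 / 0.1934 = 1.165 mmol/L
CA = (α₁ + 2α₂)·DIC = (0.8063 + 2×0.0003065) × 1.165 = 0.940 mmol/L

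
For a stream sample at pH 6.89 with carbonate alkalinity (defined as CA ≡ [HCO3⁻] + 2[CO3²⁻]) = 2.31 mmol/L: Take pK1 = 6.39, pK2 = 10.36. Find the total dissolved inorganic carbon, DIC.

DIC = 3.04 mmol/L

CA = [HCO3⁻] + 2[CO3²⁻] = (α₁ + 2α₂)·DIC
At pH 6.89: [H⁺]/K1 = 10^-0.50 = 0.31623, K2/[H⁺] = 10^-3.47 = 0.00033884
α₁ = 1/(1 + 0.31623 + 0.00033884) = 1/1.3166 = 0.7596; α₂ = α₁·K2/[H⁺] = 0.0002574
α₁ + 2α₂ = 0.7601
DIC = CA / (α₁ + 2α₂) = 2.31 / 0.7601 = 3.04 mmol/L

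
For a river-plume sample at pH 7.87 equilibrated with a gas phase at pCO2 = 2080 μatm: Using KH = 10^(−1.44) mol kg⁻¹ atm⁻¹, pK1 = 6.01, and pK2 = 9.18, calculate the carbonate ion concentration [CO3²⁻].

[CO3²⁻] = 0.268 mmol/kg

[CO2*] = KH · pCO2 = 10^(−1.44) × 2080×10^-6 = 7.552×10^-5 mol/kg
α₀ = 1/(1 + K1/[H⁺] + K1K2/[H⁺]²) = 1/(1 + 10^+1.86 + 10^+0.55) = 0.01299
DIC = [CO2*]/α₀ = 7.552×10^-5 / 0.01299 = 5.814 mmol/kg
[CO3²⁻] = α₂·DIC; α₂ = 0.04608, so [CO3²⁻] = 0.04608 × 5.814 = 0.268 mmol/kg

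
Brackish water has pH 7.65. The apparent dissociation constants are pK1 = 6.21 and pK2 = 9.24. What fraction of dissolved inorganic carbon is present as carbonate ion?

α₂ = 1 / (1 + [H⁺]/K2 + [H⁺]²/(K1K2)) = 1 / (1 + 10^+1.59 + 10^+0.15)
   = 1 / (1 + 38.905 + 1.4125) = 1/41.317 = 0.02420

α₂ = 0.0242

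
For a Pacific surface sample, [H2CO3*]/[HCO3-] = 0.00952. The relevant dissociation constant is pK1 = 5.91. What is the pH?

pH = 7.93

From K1 = [H⁺][HCO3-]/[H2CO3*]:  pH = pK1 − log₁₀([H2CO3*]/[HCO3-])
log₁₀(0.00952) = -2.021
pH = 5.91 − (-2.021) = 7.93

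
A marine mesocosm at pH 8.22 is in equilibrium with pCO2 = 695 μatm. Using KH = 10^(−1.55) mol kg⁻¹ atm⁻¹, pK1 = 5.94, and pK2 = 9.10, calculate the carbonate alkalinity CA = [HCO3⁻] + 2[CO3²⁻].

[CO2*] = KH · pCO2 = 10^(−1.55) × 695×10^-6 = 1.959×10^-5 mol/kg
α₀ = 1/(1 + K1/[H⁺] + K1K2/[H⁺]²) = 1/(1 + 10^+2.28 + 10^+1.40) = 0.004615
DIC = [CO2*]/α₀ = 1.959×10^-5 / 0.004615 = 4.244 mmol/kg
CA = (α₁ + 2α₂)·DIC = (0.8795 + 2×0.1159) × 4.244 = 4.72 mmol/kg

CA = 4.72 mmol/kg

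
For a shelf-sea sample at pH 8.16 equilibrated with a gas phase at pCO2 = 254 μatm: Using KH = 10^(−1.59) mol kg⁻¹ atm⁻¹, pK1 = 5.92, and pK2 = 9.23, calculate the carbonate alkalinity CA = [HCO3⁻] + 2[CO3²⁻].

CA = 1.33 mmol/kg

[CO2*] = KH · pCO2 = 10^(−1.59) × 254×10^-6 = 6.529×10^-6 mol/kg
α₀ = 1/(1 + K1/[H⁺] + K1K2/[H⁺]²) = 1/(1 + 10^+2.24 + 10^+1.17) = 0.005275
DIC = [CO2*]/α₀ = 6.529×10^-6 / 0.005275 = 1.238 mmol/kg
CA = (α₁ + 2α₂)·DIC = (0.9167 + 2×0.07802) × 1.238 = 1.33 mmol/kg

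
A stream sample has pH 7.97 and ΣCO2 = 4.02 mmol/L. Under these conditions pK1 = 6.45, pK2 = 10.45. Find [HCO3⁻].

α₁ = 1 / (1 + [H⁺]/K1 + K2/[H⁺]) = 1 / (1 + 10^-1.52 + 10^-2.48)
   = 1 / (1 + 0.030200 + 0.0033113) = 1/1.0335 = 0.9676
[HCO3⁻] = α₁ × DIC = 0.9676 × 4.02 = 3.89 mmol/L

[HCO3⁻] = 3.89 mmol/L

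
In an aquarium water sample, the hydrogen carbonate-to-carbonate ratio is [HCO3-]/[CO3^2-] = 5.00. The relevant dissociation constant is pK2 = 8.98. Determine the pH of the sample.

From K2 = [H⁺][CO3^2-]/[HCO3-]:  pH = pK2 − log₁₀([HCO3-]/[CO3^2-])
log₁₀(5.00) = +0.699
pH = 8.98 − (+0.699) = 8.28

pH = 8.28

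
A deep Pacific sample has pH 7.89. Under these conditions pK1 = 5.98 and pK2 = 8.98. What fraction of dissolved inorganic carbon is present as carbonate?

α₂ = 1 / (1 + [H⁺]/K2 + [H⁺]²/(K1K2)) = 1 / (1 + 10^+1.09 + 10^-0.82)
   = 1 / (1 + 12.303 + 0.15136) = 1/13.454 = 0.07433

α₂ = 0.0743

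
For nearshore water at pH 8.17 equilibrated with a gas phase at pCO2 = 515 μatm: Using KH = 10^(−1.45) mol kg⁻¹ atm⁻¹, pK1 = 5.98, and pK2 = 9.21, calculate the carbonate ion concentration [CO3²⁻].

[CO3²⁻] = 0.258 mmol/kg

[CO2*] = KH · pCO2 = 10^(−1.45) × 515×10^-6 = 1.827×10^-5 mol/kg
α₀ = 1/(1 + K1/[H⁺] + K1K2/[H⁺]²) = 1/(1 + 10^+2.19 + 10^+1.15) = 0.005882
DIC = [CO2*]/α₀ = 1.827×10^-5 / 0.005882 = 3.107 mmol/kg
[CO3²⁻] = α₂·DIC; α₂ = 0.08309, so [CO3²⁻] = 0.08309 × 3.107 = 0.258 mmol/kg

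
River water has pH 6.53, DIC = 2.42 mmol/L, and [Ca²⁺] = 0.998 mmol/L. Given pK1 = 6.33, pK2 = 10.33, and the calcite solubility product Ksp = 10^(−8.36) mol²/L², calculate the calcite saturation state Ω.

Ω = 0.0538

α₂ = 1 / (1 + [H⁺]/K2 + [H⁺]²/(K1K2)) = 1 / (1 + 10^+3.80 + 10^+3.60)
   = 1 / (1 + 6309.6 + 3981.1) = 1/1.0292×10^4 = 9.717×10^-5
[CO3²⁻] = α₂ × DIC = 9.717×10^-5 × 2.42 = 0.0002351 mmol/L = 0.2351 μmol/L
Ksp = 10^(−8.36) = 4.365×10^-9
Ω = [Ca²⁺][CO3²⁻]/Ksp = (0.998×10^-3)(2.351×10^-7) / 4.365×10^-9 = 0.0538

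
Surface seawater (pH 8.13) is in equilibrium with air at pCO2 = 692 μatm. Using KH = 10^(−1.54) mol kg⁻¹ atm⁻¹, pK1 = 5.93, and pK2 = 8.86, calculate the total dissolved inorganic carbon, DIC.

[CO2*] = KH · pCO2 = 10^(−1.54) × 692×10^-6 = 1.996×10^-5 mol/kg
α₀ = 1/(1 + K1/[H⁺] + K1K2/[H⁺]²) = 1/(1 + 10^+2.20 + 10^+1.47) = 0.005291
DIC = [CO2*]/α₀ = 1.996×10^-5 / 0.005291 = 3.77 mmol/kg

DIC = 3.77 mmol/kg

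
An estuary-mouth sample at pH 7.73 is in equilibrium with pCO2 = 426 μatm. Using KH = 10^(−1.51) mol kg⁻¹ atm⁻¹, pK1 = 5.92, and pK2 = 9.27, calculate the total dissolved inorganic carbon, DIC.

DIC = 0.888 mmol/kg

[CO2*] = KH · pCO2 = 10^(−1.51) × 426×10^-6 = 1.316×10^-5 mol/kg
α₀ = 1/(1 + K1/[H⁺] + K1K2/[H⁺]²) = 1/(1 + 10^+1.81 + 10^+0.27) = 0.01483
DIC = [CO2*]/α₀ = 1.316×10^-5 / 0.01483 = 0.888 mmol/kg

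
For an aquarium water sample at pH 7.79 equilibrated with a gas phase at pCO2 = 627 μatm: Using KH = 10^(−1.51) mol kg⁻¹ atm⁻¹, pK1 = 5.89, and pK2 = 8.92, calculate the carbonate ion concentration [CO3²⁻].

[CO3²⁻] = 0.114 mmol/kg

[CO2*] = KH · pCO2 = 10^(−1.51) × 627×10^-6 = 1.938×10^-5 mol/kg
α₀ = 1/(1 + K1/[H⁺] + K1K2/[H⁺]²) = 1/(1 + 10^+1.90 + 10^+0.77) = 0.01158
DIC = [CO2*]/α₀ = 1.938×10^-5 / 0.01158 = 1.673 mmol/kg
[CO3²⁻] = α₂·DIC; α₂ = 0.06822, so [CO3²⁻] = 0.06822 × 1.673 = 0.114 mmol/kg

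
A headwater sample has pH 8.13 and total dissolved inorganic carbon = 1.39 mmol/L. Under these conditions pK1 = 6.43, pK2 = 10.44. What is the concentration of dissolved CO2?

[CO2*] = 0.0271 mmol/L

α₀ = 1 / (1 + K1/[H⁺] + K1K2/[H⁺]²) = 1 / (1 + 10^+1.70 + 10^-0.61)
   = 1 / (1 + 50.119 + 0.24547) = 1/51.364 = 0.01947
[CO2*] = α₀ × DIC = 0.01947 × 1.39 = 0.0271 mmol/L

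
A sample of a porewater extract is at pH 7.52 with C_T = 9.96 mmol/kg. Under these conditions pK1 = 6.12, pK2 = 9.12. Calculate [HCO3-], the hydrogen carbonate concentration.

α₁ = 1 / (1 + [H⁺]/K1 + K2/[H⁺]) = 1 / (1 + 10^-1.40 + 10^-1.60)
   = 1 / (1 + 0.039811 + 0.025119) = 1/1.0649 = 0.9390
[HCO3⁻] = α₁ × DIC = 0.9390 × 9.96 = 9.35 mmol/kg

[HCO3⁻] = 9.35 mmol/kg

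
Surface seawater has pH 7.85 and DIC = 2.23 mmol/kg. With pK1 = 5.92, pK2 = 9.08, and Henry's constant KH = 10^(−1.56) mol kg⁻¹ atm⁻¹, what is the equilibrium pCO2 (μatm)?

pCO2 = 889 μatm

α₀ = 1 / (1 + K1/[H⁺] + K1K2/[H⁺]²) = 1 / (1 + 10^+1.93 + 10^+0.70)
   = 1 / (1 + 85.114 + 5.0119) = 1/91.126 = 0.01097
[CO2*] = α₀ × DIC = 0.01097 × 2.23 = 0.02447 mmol/kg
pCO2 = [CO2*]/KH = 2.447×10^-5 / 2.754×10^-2 = 889 μatm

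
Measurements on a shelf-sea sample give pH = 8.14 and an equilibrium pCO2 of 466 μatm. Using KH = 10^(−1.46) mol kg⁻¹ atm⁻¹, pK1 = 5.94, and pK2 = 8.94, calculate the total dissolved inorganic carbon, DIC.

[CO2*] = KH · pCO2 = 10^(−1.46) × 466×10^-6 = 1.616×10^-5 mol/kg
α₀ = 1/(1 + K1/[H⁺] + K1K2/[H⁺]²) = 1/(1 + 10^+2.20 + 10^+1.40) = 0.005417
DIC = [CO2*]/α₀ = 1.616×10^-5 / 0.005417 = 2.98 mmol/kg

DIC = 2.98 mmol/kg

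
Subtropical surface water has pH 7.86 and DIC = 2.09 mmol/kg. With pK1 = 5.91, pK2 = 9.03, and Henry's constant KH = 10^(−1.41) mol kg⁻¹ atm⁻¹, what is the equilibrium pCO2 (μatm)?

pCO2 = 559 μatm

α₀ = 1 / (1 + K1/[H⁺] + K1K2/[H⁺]²) = 1 / (1 + 10^+1.95 + 10^+0.78)
   = 1 / (1 + 89.125 + 6.0256) = 1/96.151 = 0.01040
[CO2*] = α₀ × DIC = 0.01040 × 2.09 = 0.02174 mmol/kg
pCO2 = [CO2*]/KH = 2.174×10^-5 / 3.890×10^-2 = 559 μatm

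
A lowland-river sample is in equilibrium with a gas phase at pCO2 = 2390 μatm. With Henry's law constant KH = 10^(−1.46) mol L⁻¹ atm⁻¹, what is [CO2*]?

KH = 10^(−1.46) = 3.467×10^-2 mol L⁻¹ atm⁻¹
[CO2*] = KH · pCO2 = 3.467×10^-2 × 2390×10^-6 atm = 8.29×10^-5 mol/L

[CO2*] = 82.9 μmol/L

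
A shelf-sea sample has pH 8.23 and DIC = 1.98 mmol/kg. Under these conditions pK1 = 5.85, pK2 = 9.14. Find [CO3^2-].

α₂ = 1 / (1 + [H⁺]/K2 + [H⁺]²/(K1K2)) = 1 / (1 + 10^+0.91 + 10^-1.47)
   = 1 / (1 + 8.1283 + 0.033884) = 1/9.1622 = 0.1091
[CO3²⁻] = α₂ × DIC = 0.1091 × 1.98 = 0.216 mmol/kg

[CO3²⁻] = 0.216 mmol/kg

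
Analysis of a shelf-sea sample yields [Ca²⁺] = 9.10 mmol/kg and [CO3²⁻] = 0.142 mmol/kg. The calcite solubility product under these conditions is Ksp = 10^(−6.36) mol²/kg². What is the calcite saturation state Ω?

Ksp = 10^(−6.36) = 4.365×10^-7
Ω = [Ca²⁺][CO3²⁻]/Ksp = (9.10×10^-3)(0.142×10^-3) / 4.365×10^-7 = 2.96

Ω = 2.96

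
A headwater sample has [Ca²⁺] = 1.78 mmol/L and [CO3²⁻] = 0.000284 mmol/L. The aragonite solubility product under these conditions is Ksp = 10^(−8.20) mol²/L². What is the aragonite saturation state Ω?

Ksp = 10^(−8.20) = 6.310×10^-9
Ω = [Ca²⁺][CO3²⁻]/Ksp = (1.78×10^-3)(0.000284×10^-3) / 6.310×10^-9 = 0.0801

Ω = 0.0801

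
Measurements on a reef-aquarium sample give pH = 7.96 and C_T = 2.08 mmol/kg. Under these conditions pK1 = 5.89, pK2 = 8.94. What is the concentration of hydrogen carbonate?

[HCO3⁻] = 1.87 mmol/kg

α₁ = 1 / (1 + [H⁺]/K1 + K2/[H⁺]) = 1 / (1 + 10^-2.07 + 10^-0.98)
   = 1 / (1 + 0.0085114 + 0.10471) = 1/1.1132 = 0.8983
[HCO3⁻] = α₁ × DIC = 0.8983 × 2.08 = 1.87 mmol/kg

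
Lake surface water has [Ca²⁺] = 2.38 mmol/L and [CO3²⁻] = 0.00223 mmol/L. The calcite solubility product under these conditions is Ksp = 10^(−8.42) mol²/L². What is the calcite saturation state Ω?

Ω = 1.40

Ksp = 10^(−8.42) = 3.802×10^-9
Ω = [Ca²⁺][CO3²⁻]/Ksp = (2.38×10^-3)(0.00223×10^-3) / 3.802×10^-9 = 1.40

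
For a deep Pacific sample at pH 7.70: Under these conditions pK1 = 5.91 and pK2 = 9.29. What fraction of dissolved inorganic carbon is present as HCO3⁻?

α₁ = 1 / (1 + [H⁺]/K1 + K2/[H⁺]) = 1 / (1 + 10^-1.79 + 10^-1.59)
   = 1 / (1 + 0.016218 + 0.025704) = 1/1.0419 = 0.9598

α₁ = 0.960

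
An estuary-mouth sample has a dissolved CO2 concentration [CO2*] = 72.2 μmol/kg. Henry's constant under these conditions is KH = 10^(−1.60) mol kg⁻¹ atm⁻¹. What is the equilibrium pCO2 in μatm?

KH = 10^(−1.60) = 2.512×10^-2 mol kg⁻¹ atm⁻¹
pCO2 = [CO2*]/KH = 72.2×10^-6 / 2.512×10^-2 = 2.87×10^-3 atm = 2870 μatm

pCO2 = 2870 μatm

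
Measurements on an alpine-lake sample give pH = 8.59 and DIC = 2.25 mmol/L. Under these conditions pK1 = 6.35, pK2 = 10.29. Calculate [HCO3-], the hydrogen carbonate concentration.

[HCO3⁻] = 2.19 mmol/L

α₁ = 1 / (1 + [H⁺]/K1 + K2/[H⁺]) = 1 / (1 + 10^-2.24 + 10^-1.70)
   = 1 / (1 + 0.0057544 + 0.019953) = 1/1.0257 = 0.9749
[HCO3⁻] = α₁ × DIC = 0.9749 × 2.25 = 2.19 mmol/L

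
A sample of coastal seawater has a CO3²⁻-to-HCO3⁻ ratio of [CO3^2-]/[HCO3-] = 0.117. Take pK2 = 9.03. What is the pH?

pH = 8.10

From K2 = [H⁺][CO3^2-]/[HCO3-]:  pH = pK2 + log₁₀([CO3^2-]/[HCO3-])
log₁₀(0.117) = -0.932
pH = 9.03 + (-0.932) = 8.10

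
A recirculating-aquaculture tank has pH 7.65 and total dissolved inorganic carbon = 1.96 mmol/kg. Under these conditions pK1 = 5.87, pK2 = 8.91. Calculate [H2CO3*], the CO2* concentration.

α₀ = 1 / (1 + K1/[H⁺] + K1K2/[H⁺]²) = 1 / (1 + 10^+1.78 + 10^+0.52)
   = 1 / (1 + 60.256 + 3.3113) = 1/64.567 = 0.01549
[CO2*] = α₀ × DIC = 0.01549 × 1.96 = 0.0304 mmol/kg

[CO2*] = 0.0304 mmol/kg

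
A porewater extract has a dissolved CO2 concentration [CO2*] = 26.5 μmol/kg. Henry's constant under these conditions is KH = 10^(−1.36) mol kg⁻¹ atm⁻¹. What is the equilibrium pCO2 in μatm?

pCO2 = 607 μatm

KH = 10^(−1.36) = 4.365×10^-2 mol kg⁻¹ atm⁻¹
pCO2 = [CO2*]/KH = 26.5×10^-6 / 4.365×10^-2 = 6.07×10^-4 atm = 607 μatm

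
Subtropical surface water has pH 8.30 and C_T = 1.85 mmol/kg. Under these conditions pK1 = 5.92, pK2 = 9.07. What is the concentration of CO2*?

[CO2*] = 6.57 μmol/kg

α₀ = 1 / (1 + K1/[H⁺] + K1K2/[H⁺]²) = 1 / (1 + 10^+2.38 + 10^+1.61)
   = 1 / (1 + 239.88 + 40.738) = 1/281.62 = 0.003551
[CO2*] = α₀ × DIC = 0.003551 × 1.85 = 0.00657 mmol/kg = 6.57 μmol/kg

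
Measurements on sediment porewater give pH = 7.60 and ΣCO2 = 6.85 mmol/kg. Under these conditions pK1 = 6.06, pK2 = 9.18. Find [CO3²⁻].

[CO3²⁻] = 0.171 mmol/kg

α₂ = 1 / (1 + [H⁺]/K2 + [H⁺]²/(K1K2)) = 1 / (1 + 10^+1.58 + 10^+0.04)
   = 1 / (1 + 38.019 + 1.0965) = 1/40.115 = 0.02493
[CO3²⁻] = α₂ × DIC = 0.02493 × 6.85 = 0.171 mmol/kg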